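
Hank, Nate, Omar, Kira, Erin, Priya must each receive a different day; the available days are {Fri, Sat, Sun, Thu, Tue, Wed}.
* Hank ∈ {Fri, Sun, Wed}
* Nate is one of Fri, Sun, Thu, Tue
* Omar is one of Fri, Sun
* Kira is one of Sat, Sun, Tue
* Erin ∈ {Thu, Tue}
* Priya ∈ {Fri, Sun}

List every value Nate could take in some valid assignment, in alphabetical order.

Thu, Tue

The 6 variables together cover exactly {Fri, Sat, Sun, Thu, Tue, Wed} — 6 values for 6 variables — and Sat appears only in Kira's list, so Kira = Sat.
The 5 still-open variables together cover exactly {Fri, Sun, Thu, Tue, Wed} — 5 values for 5 variables — and Wed appears only in Hank's list, so Hank = Wed.
The 2 variables Omar and Priya are confined to {Fri, Sun}, which locks those values in; drop them from Nate.
No further eliminations apply; Nate can still be any of Thu, Tue.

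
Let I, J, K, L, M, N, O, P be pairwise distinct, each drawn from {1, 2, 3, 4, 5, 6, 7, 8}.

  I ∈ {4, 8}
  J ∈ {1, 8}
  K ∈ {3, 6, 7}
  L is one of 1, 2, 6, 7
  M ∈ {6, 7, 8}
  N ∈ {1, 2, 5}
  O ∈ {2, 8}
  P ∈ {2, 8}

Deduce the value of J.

Among the 8 variables, 3 fits only K (and all 8 values in {1, 2, 3, 4, 5, 6, 7, 8} must be used), so K = 3.
The 7 still-open variables together cover exactly {1, 2, 4, 5, 6, 7, 8} — 7 values for 7 variables — and 4 appears only in I's list, so I = 4.
The 6 still-open variables draw from only 6 values {1, 2, 5, 6, 7, 8}, so each is used; only N can be 5, hence N = 5.
O and P between them cover only {2, 8} — a naked pair. Remove those values from J, L, M.
So J = 1.

1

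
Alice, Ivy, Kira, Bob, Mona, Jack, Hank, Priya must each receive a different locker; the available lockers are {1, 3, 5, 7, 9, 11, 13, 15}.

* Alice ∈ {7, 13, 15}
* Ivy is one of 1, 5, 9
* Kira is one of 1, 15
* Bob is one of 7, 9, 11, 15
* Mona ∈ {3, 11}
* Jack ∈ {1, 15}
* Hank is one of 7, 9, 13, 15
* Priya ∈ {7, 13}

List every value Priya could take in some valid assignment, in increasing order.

The 8 variables together cover exactly {1, 3, 5, 7, 9, 11, 13, 15} — 8 values for 8 variables — and 3 appears only in Mona's list, so Mona = 3.
The 7 still-open variables together cover exactly {1, 5, 7, 9, 11, 13, 15} — 7 values for 7 variables — and 5 appears only in Ivy's list, so Ivy = 5.
The 6 still-open variables draw from only 6 values {1, 7, 9, 11, 13, 15}, so each is used; only Bob can be 11, hence Bob = 11.
The 5 still-open variables draw from only 5 values {1, 7, 9, 13, 15}, so each is used; only Hank can be 9, hence Hank = 9.
Kira and Jack share exactly the 2 values {1, 15}; by pigeonhole those values go to them, so strike 1, 15 from Alice.
No further eliminations apply; Priya can still be any of 7, 13.

7, 13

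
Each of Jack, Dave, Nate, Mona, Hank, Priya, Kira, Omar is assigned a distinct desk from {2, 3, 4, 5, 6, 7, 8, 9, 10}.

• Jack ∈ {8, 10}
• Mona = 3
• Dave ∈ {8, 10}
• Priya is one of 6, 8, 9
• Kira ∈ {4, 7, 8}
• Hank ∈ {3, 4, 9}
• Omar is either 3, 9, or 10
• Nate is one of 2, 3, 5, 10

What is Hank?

Mona's domain is down to {3}, so Mona = 3. Strike 3 from Nate, Hank, Omar.
The 2 variables Jack and Dave are confined to {8, 10}, which locks those values in; drop them from Nate, Priya, Kira, Omar.
Omar's domain is down to {9}, so Omar = 9. So Hank, Priya can't be 9.
So Hank = 4.

4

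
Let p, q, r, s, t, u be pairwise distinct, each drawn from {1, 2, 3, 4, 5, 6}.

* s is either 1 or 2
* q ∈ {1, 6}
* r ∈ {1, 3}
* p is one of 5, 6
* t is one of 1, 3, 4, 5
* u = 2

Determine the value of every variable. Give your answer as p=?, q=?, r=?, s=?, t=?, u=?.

u's domain is down to {2}, so u = 2. Strike 2 from s.
s's domain is down to {1}, so s = 1. Strike 1 from q, r, t.
q must be 6 (only option left). Remove 6 from p.
That leaves r = 3. Eliminate 3 elsewhere: t.
p has just one choice, so p = 5. So t can't be 5.
That leaves t = 4.

p=5, q=6, r=3, s=1, t=4, u=2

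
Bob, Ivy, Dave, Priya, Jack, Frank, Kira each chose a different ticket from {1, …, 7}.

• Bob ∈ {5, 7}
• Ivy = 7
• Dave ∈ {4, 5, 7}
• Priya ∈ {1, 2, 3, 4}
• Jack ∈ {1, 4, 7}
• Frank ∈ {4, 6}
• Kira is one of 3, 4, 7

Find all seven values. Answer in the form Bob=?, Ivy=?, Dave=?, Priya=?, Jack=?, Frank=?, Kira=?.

Ivy has just one choice, so Ivy = 7. So Bob, Dave, Jack, Kira can't be 7.
Bob has just one choice, so Bob = 5. So Dave can't be 5.
Dave has just one choice, so Dave = 4. Eliminate 4 elsewhere: Priya, Jack, Frank, Kira.
That leaves Jack = 1. Remove 1 from Priya.
Frank has just one choice, so Frank = 6.
Kira's domain is down to {3}, so Kira = 3. So Priya can't be 3.
Priya's domain is down to {2}, so Priya = 2.

Bob=5, Ivy=7, Dave=4, Priya=2, Jack=1, Frank=6, Kira=3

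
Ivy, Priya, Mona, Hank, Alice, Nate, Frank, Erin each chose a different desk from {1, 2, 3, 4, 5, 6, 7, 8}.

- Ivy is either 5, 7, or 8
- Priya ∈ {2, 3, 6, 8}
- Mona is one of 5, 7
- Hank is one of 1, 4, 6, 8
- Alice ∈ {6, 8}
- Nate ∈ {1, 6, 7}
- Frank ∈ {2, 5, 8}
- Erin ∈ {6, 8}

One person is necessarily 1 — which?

The 8 variables draw from only 8 values {1, 2, 3, 4, 5, 6, 7, 8}, so each is used; only Priya can be 3, hence Priya = 3.
The 7 still-open variables draw from only 7 values {1, 2, 4, 5, 6, 7, 8}, so each is used; only Frank can be 2, hence Frank = 2.
Among the 6 still-open variables, 4 fits only Hank (and all 6 values in {1, 4, 5, 6, 7, 8} must be used), so Hank = 4.
The 5 still-open variables draw from only 5 values {1, 5, 6, 7, 8}, so each is used; only Nate can be 1, hence Nate = 1.

Nate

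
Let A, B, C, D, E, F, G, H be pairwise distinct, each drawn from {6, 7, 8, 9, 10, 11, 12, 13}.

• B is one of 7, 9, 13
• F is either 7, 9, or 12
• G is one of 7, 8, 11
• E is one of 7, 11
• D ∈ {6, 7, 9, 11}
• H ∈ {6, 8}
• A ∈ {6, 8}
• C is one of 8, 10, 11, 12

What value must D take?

The 8 variables together cover exactly {6, 7, 8, 9, 10, 11, 12, 13} — 8 values for 8 variables — and 10 appears only in C's list, so C = 10.
The 7 still-open variables together cover exactly {6, 7, 8, 9, 11, 12, 13} — 7 values for 7 variables — and 12 appears only in F's list, so F = 12.
The 6 still-open variables draw from only 6 values {6, 7, 8, 9, 11, 13}, so each is used; only B can be 13, hence B = 13.
Among the 5 still-open variables, 9 fits only D (and all 5 values in {6, 7, 8, 9, 11} must be used), so D = 9.

9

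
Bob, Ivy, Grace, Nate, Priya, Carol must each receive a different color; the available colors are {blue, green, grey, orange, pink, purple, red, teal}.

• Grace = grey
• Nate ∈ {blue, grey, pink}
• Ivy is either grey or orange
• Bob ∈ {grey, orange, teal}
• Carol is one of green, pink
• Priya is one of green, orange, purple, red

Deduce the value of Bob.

Grace's domain is down to {grey}, so Grace = grey. Strike grey from Bob, Ivy, Nate.
That leaves Ivy = orange. Strike orange from Bob, Priya.
So Bob = teal.

teal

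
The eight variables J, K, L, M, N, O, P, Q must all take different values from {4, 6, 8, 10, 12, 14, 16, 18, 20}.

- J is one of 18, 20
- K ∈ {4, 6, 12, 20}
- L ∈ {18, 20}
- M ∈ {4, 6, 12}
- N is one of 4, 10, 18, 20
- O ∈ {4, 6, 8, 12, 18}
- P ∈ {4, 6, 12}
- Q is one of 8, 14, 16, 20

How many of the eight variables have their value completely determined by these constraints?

J and L between them cover only {18, 20} — a naked pair. Remove those values from K, N, O, Q.
The 3 variables K, M, P are confined to {4, 6, 12}, which locks those values in; drop them from N, O.
N's domain is down to {10}, so N = 10.
O has just one choice, so O = 8. Strike 8 from Q.
Determined: N=10, O=8. The other variables each still have more than one consistent value. That makes 2.

2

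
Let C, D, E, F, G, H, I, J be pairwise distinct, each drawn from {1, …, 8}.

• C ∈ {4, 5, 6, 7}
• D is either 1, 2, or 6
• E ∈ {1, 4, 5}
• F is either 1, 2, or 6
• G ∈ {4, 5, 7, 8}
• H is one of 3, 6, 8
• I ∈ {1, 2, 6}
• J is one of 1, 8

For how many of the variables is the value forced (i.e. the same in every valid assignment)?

The 8 variables draw from only 8 values {1, 2, 3, 4, 5, 6, 7, 8}, so each is used; only H can be 3, hence H = 3.
D, F, I between them cover only {1, 2, 6} — a naked triple. Remove those values from C, E, J.
J's domain is down to {8}, so J = 8. Eliminate 8 elsewhere: G.
Determined: H=3, J=8. The other variables each still have more than one consistent value. That makes 2.

2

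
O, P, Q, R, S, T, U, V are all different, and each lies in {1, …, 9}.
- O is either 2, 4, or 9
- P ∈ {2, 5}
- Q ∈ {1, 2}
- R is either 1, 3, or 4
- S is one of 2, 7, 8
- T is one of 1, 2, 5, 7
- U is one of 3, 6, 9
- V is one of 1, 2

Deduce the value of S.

8

The 2 variables Q and V are confined to {1, 2}, which locks those values in; drop them from O, P, R, S, T.
P must be 5 (only option left). Strike 5 from T.
T must be 7 (only option left). Eliminate 7 elsewhere: S.
So S = 8.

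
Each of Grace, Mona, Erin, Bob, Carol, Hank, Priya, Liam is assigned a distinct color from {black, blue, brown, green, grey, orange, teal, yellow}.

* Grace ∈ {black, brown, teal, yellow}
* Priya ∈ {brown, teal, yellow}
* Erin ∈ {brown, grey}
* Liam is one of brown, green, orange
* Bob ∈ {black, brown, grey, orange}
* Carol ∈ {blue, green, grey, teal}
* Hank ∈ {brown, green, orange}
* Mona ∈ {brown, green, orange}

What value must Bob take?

The 8 variables draw from only 8 values {black, blue, brown, green, grey, orange, teal, yellow}, so each is used; only Carol can be blue, hence Carol = blue.
The 3 variables Mona, Hank, Liam are confined to {brown, green, orange}, which locks those values in; drop them from Grace, Erin, Bob, Priya.
That leaves Erin = grey. So Bob can't be grey.
So Bob = black.

black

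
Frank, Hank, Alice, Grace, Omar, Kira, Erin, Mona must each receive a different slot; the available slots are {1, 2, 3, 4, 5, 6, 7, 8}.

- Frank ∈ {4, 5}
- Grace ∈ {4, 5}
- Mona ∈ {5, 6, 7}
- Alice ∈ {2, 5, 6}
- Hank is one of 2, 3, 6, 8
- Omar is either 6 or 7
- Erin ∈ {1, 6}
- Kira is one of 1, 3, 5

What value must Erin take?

The 8 variables together cover exactly {1, 2, 3, 4, 5, 6, 7, 8} — 8 values for 8 variables — and 8 appears only in Hank's list, so Hank = 8.
Among the 7 still-open variables, 2 fits only Alice (and all 7 values in {1, 2, 3, 4, 5, 6, 7} must be used), so Alice = 2.
The 6 still-open variables draw from only 6 values {1, 3, 4, 5, 6, 7}, so each is used; only Kira can be 3, hence Kira = 3.
The 5 still-open variables draw from only 5 values {1, 4, 5, 6, 7}, so each is used; only Erin can be 1, hence Erin = 1.

1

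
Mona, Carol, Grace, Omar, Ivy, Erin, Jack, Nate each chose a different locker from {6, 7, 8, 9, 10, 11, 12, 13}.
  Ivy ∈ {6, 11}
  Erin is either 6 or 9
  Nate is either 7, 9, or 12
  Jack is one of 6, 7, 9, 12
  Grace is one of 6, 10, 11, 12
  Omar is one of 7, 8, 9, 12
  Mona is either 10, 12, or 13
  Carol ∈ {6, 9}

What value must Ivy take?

Among the 8 variables, 8 fits only Omar (and all 8 values in {6, 7, 8, 9, 10, 11, 12, 13} must be used), so Omar = 8.
Among the 7 still-open variables, 13 fits only Mona (and all 7 values in {6, 7, 9, 10, 11, 12, 13} must be used), so Mona = 13.
The 6 still-open variables draw from only 6 values {6, 7, 9, 10, 11, 12}, so each is used; only Grace can be 10, hence Grace = 10.
The 5 still-open variables draw from only 5 values {6, 7, 9, 11, 12}, so each is used; only Ivy can be 11, hence Ivy = 11.

11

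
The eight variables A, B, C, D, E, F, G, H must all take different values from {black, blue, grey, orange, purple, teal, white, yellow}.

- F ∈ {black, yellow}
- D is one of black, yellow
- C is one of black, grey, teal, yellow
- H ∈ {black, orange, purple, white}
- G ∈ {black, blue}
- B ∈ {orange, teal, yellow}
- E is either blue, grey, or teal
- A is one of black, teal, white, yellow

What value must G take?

The 8 variables draw from only 8 values {black, blue, grey, orange, purple, teal, white, yellow}, so each is used; only H can be purple, hence H = purple.
The 7 still-open variables together cover exactly {black, blue, grey, orange, teal, white, yellow} — 7 values for 7 variables — and orange appears only in B's list, so B = orange.
Among the 6 still-open variables, white fits only A (and all 6 values in {black, blue, grey, teal, white, yellow} must be used), so A = white.
D and F share exactly the 2 values {black, yellow}; by pigeonhole those values go to them, so strike black, yellow from C, G.
So G = blue.

blue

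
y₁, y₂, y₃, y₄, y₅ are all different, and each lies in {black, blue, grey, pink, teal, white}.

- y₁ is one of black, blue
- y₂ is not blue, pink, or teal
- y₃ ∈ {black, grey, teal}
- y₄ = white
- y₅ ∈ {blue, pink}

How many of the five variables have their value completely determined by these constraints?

1

y₄ must be white (only option left). Strike white from y₂.
Determined: y₄=white. The other variables each still have more than one consistent value. That makes 1.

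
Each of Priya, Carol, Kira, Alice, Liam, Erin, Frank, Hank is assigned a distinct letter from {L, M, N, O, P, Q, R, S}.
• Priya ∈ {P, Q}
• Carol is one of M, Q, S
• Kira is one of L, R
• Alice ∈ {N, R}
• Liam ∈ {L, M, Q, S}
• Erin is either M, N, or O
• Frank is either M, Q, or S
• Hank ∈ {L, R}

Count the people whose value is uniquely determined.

3

The 8 variables draw from only 8 values {L, M, N, O, P, Q, R, S}, so each is used; only Erin can be O, hence Erin = O.
The 7 still-open variables draw from only 7 values {L, M, N, P, Q, R, S}, so each is used; only Alice can be N, hence Alice = N.
Among the 6 still-open variables, P fits only Priya (and all 6 values in {L, M, P, Q, R, S} must be used), so Priya = P.
Kira and Hank between them cover only {L, R} — a naked pair. Remove those values from Liam.
Determined: Priya=P, Alice=N, Erin=O. The other people each still have more than one consistent value. That makes 3.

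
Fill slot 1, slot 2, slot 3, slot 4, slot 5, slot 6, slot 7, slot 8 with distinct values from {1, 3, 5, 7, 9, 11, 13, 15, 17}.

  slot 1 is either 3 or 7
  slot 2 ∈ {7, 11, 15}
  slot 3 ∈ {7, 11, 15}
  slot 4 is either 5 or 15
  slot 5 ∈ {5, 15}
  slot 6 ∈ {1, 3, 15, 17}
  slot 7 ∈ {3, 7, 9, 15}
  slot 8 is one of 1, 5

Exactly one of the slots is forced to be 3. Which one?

Among the 8 variables, 9 fits only slot 7 (and all 8 values in {1, 3, 5, 7, 9, 11, 15, 17} must be used), so slot 7 = 9.
The 7 still-open variables together cover exactly {1, 3, 5, 7, 11, 15, 17} — 7 values for 7 variables — and 17 appears only in slot 6's list, so slot 6 = 17.
The 6 still-open variables draw from only 6 values {1, 3, 5, 7, 11, 15}, so each is used; only slot 8 can be 1, hence slot 8 = 1.
The 5 still-open variables draw from only 5 values {3, 5, 7, 11, 15}, so each is used; only slot 1 can be 3, hence slot 1 = 3.

slot 1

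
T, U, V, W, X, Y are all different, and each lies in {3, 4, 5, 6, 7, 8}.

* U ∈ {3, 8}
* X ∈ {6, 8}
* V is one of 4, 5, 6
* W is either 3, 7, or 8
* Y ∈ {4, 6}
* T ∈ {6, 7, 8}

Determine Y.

The 6 variables together cover exactly {3, 4, 5, 6, 7, 8} — 6 values for 6 variables — and 5 appears only in V's list, so V = 5.
The 5 still-open variables together cover exactly {3, 4, 6, 7, 8} — 5 values for 5 variables — and 4 appears only in Y's list, so Y = 4.

4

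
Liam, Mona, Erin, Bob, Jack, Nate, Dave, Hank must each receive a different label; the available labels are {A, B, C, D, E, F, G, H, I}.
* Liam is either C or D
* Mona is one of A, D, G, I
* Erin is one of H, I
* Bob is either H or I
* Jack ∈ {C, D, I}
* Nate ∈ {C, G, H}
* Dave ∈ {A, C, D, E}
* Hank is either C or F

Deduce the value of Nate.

Among the 8 variables, E fits only Dave (and all 8 values in {A, C, D, E, F, G, H, I} must be used), so Dave = E.
The 7 still-open variables draw from only 7 values {A, C, D, F, G, H, I}, so each is used; only Mona can be A, hence Mona = A.
The 6 still-open variables draw from only 6 values {C, D, F, G, H, I}, so each is used; only Hank can be F, hence Hank = F.
The 5 still-open variables draw from only 5 values {C, D, G, H, I}, so each is used; only Nate can be G, hence Nate = G.

G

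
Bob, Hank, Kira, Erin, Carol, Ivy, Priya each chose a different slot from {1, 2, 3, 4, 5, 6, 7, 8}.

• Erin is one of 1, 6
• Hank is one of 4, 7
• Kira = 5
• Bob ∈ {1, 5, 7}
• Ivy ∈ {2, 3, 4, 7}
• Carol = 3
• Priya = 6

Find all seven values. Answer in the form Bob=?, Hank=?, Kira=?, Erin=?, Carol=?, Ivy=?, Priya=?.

Bob=7, Hank=4, Kira=5, Erin=1, Carol=3, Ivy=2, Priya=6

Kira has just one choice, so Kira = 5. So Bob can't be 5.
Carol must be 3 (only option left). Eliminate 3 elsewhere: Ivy.
That leaves Priya = 6. Remove 6 from Erin.
Erin must be 1 (only option left). Remove 1 from Bob.
Bob must be 7 (only option left). So Hank, Ivy can't be 7.
Hank's domain is down to {4}, so Hank = 4. So Ivy can't be 4.
Ivy has just one choice, so Ivy = 2.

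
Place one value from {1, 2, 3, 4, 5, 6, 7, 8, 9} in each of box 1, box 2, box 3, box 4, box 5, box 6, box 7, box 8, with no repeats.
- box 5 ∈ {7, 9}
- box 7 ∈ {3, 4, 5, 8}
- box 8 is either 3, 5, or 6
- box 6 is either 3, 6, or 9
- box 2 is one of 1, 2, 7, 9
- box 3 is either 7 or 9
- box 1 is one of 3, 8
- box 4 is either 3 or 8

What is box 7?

box 1 and box 4 share exactly the 2 values {3, 8}; by pigeonhole those values go to them, so strike 3, 8 from box 6, box 7, box 8.
The 2 variables box 3 and box 5 are confined to {7, 9}, which locks those values in; drop them from box 2, box 6.
box 6's domain is down to {6}, so box 6 = 6. Strike 6 from box 8.
box 8 has just one choice, so box 8 = 5. So box 7 can't be 5.
So box 7 = 4.

4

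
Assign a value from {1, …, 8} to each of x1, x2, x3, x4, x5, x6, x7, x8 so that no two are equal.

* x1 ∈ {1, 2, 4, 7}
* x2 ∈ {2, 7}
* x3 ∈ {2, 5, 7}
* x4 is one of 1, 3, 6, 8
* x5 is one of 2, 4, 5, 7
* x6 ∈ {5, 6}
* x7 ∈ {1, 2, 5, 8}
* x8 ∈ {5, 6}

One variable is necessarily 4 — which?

The 8 variables together cover exactly {1, 2, 3, 4, 5, 6, 7, 8} — 8 values for 8 variables — and 3 appears only in x4's list, so x4 = 3.
The 7 still-open variables draw from only 7 values {1, 2, 4, 5, 6, 7, 8}, so each is used; only x7 can be 8, hence x7 = 8.
The 6 still-open variables together cover exactly {1, 2, 4, 5, 6, 7} — 6 values for 6 variables — and 1 appears only in x1's list, so x1 = 1.
The 5 still-open variables together cover exactly {2, 4, 5, 6, 7} — 5 values for 5 variables — and 4 appears only in x5's list, so x5 = 4.

x5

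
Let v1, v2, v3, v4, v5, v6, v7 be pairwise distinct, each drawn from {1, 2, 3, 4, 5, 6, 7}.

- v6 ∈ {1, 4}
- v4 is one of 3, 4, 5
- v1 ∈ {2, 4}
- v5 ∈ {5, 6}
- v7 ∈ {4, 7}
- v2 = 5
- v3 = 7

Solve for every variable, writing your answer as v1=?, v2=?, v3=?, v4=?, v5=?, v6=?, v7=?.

v2 must be 5 (only option left). Strike 5 from v4, v5.
v3's domain is down to {7}, so v3 = 7. Strike 7 from v7.
v5's domain is down to {6}, so v5 = 6.
v7 must be 4 (only option left). Remove 4 from v1, v4, v6.
v1's domain is down to {2}, so v1 = 2.
That leaves v4 = 3.
That leaves v6 = 1.

v1=2, v2=5, v3=7, v4=3, v5=6, v6=1, v7=4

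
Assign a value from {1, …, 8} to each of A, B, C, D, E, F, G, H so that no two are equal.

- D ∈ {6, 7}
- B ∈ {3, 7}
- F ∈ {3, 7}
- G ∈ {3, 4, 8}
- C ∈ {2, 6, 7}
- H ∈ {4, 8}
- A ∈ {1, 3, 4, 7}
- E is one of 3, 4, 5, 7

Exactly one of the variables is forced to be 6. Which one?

D

The 8 variables together cover exactly {1, 2, 3, 4, 5, 6, 7, 8} — 8 values for 8 variables — and 1 appears only in A's list, so A = 1.
The 7 still-open variables together cover exactly {2, 3, 4, 5, 6, 7, 8} — 7 values for 7 variables — and 2 appears only in C's list, so C = 2.
The 6 still-open variables draw from only 6 values {3, 4, 5, 6, 7, 8}, so each is used; only E can be 5, hence E = 5.
Among the 5 still-open variables, 6 fits only D (and all 5 values in {3, 4, 6, 7, 8} must be used), so D = 6.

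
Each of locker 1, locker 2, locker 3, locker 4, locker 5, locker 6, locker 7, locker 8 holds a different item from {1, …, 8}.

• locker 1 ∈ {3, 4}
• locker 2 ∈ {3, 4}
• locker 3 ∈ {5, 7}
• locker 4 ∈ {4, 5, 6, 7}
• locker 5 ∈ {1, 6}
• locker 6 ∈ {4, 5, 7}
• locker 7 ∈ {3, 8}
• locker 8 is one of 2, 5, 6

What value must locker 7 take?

The 8 variables draw from only 8 values {1, 2, 3, 4, 5, 6, 7, 8}, so each is used; only locker 5 can be 1, hence locker 5 = 1.
The 7 still-open variables draw from only 7 values {2, 3, 4, 5, 6, 7, 8}, so each is used; only locker 8 can be 2, hence locker 8 = 2.
The 6 still-open variables draw from only 6 values {3, 4, 5, 6, 7, 8}, so each is used; only locker 4 can be 6, hence locker 4 = 6.
The 5 still-open variables together cover exactly {3, 4, 5, 7, 8} — 5 values for 5 variables — and 8 appears only in locker 7's list, so locker 7 = 8.

8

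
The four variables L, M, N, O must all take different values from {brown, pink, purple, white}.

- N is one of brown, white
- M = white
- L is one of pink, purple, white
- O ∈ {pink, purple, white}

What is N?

brown

M must be white (only option left). Strike white from L, N, O.
So N = brown.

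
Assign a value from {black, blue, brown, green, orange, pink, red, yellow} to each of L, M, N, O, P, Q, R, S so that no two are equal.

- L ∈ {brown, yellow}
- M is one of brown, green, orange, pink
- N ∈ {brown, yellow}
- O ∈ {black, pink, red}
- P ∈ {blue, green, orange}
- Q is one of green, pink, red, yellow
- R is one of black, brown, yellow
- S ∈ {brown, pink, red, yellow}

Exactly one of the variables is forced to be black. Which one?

R

The 8 variables draw from only 8 values {black, blue, brown, green, orange, pink, red, yellow}, so each is used; only P can be blue, hence P = blue.
The 7 still-open variables together cover exactly {black, brown, green, orange, pink, red, yellow} — 7 values for 7 variables — and orange appears only in M's list, so M = orange.
The 6 still-open variables together cover exactly {black, brown, green, pink, red, yellow} — 6 values for 6 variables — and green appears only in Q's list, so Q = green.
L and N between them cover only {brown, yellow} — a naked pair. Remove those values from R, S.
So black goes to R.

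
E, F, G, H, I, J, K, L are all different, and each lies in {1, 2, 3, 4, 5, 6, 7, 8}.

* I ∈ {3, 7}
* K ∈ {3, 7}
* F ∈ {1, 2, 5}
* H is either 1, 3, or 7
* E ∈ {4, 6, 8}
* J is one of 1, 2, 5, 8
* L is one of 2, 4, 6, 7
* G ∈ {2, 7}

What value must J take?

I and K between them cover only {3, 7} — a naked pair. Remove those values from G, H, L.
G has just one choice, so G = 2. Eliminate 2 elsewhere: F, J, L.
H has just one choice, so H = 1. So F, J can't be 1.
F must be 5 (only option left). Strike 5 from J.
So J = 8.

8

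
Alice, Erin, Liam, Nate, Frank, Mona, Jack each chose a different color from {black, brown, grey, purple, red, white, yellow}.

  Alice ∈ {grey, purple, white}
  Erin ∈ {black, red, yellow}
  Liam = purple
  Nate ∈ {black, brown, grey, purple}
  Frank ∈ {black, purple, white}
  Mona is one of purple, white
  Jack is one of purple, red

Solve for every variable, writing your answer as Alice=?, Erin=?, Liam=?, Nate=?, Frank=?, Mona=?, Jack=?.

Alice=grey, Erin=yellow, Liam=purple, Nate=brown, Frank=black, Mona=white, Jack=red

Liam has just one choice, so Liam = purple. So Alice, Nate, Frank, Mona, Jack can't be purple.
Mona's domain is down to {white}, so Mona = white. Strike white from Alice, Frank.
Jack has just one choice, so Jack = red. Eliminate red elsewhere: Erin.
That leaves Alice = grey. Remove grey from Nate.
Frank must be black (only option left). Eliminate black elsewhere: Erin, Nate.
Erin's domain is down to {yellow}, so Erin = yellow.
That leaves Nate = brown.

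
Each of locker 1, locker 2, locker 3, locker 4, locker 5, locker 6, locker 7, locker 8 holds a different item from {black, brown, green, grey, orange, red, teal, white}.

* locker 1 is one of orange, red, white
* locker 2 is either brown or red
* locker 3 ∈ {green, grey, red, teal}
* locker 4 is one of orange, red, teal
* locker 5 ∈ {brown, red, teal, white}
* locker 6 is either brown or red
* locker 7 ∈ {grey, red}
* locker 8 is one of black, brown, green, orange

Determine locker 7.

Among the 8 variables, black fits only locker 8 (and all 8 values in {black, brown, green, grey, orange, red, teal, white} must be used), so locker 8 = black.
The 7 still-open variables together cover exactly {brown, green, grey, orange, red, teal, white} — 7 values for 7 variables — and green appears only in locker 3's list, so locker 3 = green.
Among the 6 still-open variables, grey fits only locker 7 (and all 6 values in {brown, grey, orange, red, teal, white} must be used), so locker 7 = grey.

grey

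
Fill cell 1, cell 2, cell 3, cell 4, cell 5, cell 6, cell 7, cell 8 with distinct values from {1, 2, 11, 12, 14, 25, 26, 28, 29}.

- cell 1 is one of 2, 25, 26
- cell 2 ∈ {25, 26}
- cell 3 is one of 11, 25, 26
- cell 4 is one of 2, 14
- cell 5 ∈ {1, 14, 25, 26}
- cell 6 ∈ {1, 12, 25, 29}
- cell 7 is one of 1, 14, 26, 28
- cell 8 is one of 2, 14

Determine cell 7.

The 2 variables cell 4 and cell 8 are confined to {2, 14}, which locks those values in; drop them from cell 1, cell 5, cell 7.
The 2 variables cell 1 and cell 2 are confined to {25, 26}, which locks those values in; drop them from cell 3, cell 5, cell 6, cell 7.
cell 3's domain is down to {11}, so cell 3 = 11.
cell 5 must be 1 (only option left). Remove 1 from cell 6, cell 7.
So cell 7 = 28.

28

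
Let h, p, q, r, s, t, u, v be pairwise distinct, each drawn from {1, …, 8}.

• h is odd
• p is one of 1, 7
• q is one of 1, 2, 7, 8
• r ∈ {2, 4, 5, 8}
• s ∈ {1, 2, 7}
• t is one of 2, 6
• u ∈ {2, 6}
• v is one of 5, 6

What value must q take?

The 8 variables together cover exactly {1, 2, 3, 4, 5, 6, 7, 8} — 8 values for 8 variables — and 3 appears only in h's list, so h = 3.
The 7 still-open variables draw from only 7 values {1, 2, 4, 5, 6, 7, 8}, so each is used; only r can be 4, hence r = 4.
The 6 still-open variables draw from only 6 values {1, 2, 5, 6, 7, 8}, so each is used; only v can be 5, hence v = 5.
The 5 still-open variables together cover exactly {1, 2, 6, 7, 8} — 5 values for 5 variables — and 8 appears only in q's list, so q = 8.

8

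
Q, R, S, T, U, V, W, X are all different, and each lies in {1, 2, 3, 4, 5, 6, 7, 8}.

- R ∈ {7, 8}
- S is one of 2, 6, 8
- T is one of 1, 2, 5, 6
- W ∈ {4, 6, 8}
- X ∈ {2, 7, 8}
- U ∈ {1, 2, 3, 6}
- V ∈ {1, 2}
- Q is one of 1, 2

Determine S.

6

The 8 variables draw from only 8 values {1, 2, 3, 4, 5, 6, 7, 8}, so each is used; only U can be 3, hence U = 3.
The 7 still-open variables draw from only 7 values {1, 2, 4, 5, 6, 7, 8}, so each is used; only W can be 4, hence W = 4.
Among the 6 still-open variables, 5 fits only T (and all 6 values in {1, 2, 5, 6, 7, 8} must be used), so T = 5.
The 5 still-open variables draw from only 5 values {1, 2, 6, 7, 8}, so each is used; only S can be 6, hence S = 6.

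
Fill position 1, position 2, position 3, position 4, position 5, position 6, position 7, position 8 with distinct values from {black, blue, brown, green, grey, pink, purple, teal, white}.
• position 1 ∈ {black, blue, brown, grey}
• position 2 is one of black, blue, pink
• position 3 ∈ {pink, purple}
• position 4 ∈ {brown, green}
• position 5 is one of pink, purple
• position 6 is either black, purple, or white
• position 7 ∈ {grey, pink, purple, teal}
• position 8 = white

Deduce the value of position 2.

blue

position 8 has just one choice, so position 8 = white. So position 6 can't be white.
The 2 variables position 3 and position 5 are confined to {pink, purple}, which locks those values in; drop them from position 2, position 6, position 7.
position 6 must be black (only option left). Remove black from position 1, position 2.
So position 2 = blue.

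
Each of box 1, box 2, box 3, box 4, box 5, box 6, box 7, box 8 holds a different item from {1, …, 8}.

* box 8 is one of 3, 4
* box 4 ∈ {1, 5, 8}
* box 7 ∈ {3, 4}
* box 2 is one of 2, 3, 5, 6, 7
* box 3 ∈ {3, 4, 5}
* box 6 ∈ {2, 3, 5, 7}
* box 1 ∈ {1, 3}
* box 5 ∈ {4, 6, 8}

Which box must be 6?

The 2 variables box 7 and box 8 are confined to {3, 4}, which locks those values in; drop them from box 1, box 2, box 3, box 5, box 6.
box 1's domain is down to {1}, so box 1 = 1. So box 4 can't be 1.
box 3's domain is down to {5}, so box 3 = 5. Remove 5 from box 2, box 4, box 6.
That leaves box 4 = 8. So box 5 can't be 8.
So 6 goes to box 5.

box 5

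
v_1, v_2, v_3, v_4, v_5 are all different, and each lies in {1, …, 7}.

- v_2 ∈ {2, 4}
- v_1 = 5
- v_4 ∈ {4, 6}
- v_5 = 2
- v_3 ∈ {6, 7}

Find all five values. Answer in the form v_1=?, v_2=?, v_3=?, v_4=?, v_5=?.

v_1=5, v_2=4, v_3=7, v_4=6, v_5=2

v_1 has just one choice, so v_1 = 5.
That leaves v_5 = 2. Eliminate 2 elsewhere: v_2.
That leaves v_2 = 4. Remove 4 from v_4.
v_4 must be 6 (only option left). So v_3 can't be 6.
v_3 must be 7 (only option left).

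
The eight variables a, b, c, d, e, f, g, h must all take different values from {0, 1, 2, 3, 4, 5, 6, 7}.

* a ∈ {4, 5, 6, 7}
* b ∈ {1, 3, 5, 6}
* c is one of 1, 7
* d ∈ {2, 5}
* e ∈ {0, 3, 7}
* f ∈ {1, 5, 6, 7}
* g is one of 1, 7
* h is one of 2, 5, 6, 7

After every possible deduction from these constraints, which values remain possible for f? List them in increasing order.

5, 6

The 8 variables draw from only 8 values {0, 1, 2, 3, 4, 5, 6, 7}, so each is used; only e can be 0, hence e = 0.
The 7 still-open variables together cover exactly {1, 2, 3, 4, 5, 6, 7} — 7 values for 7 variables — and 3 appears only in b's list, so b = 3.
Among the 6 still-open variables, 4 fits only a (and all 6 values in {1, 2, 4, 5, 6, 7} must be used), so a = 4.
c and g share exactly the 2 values {1, 7}; by pigeonhole those values go to them, so strike 1, 7 from f, h.
No further eliminations apply; f can still be any of 5, 6.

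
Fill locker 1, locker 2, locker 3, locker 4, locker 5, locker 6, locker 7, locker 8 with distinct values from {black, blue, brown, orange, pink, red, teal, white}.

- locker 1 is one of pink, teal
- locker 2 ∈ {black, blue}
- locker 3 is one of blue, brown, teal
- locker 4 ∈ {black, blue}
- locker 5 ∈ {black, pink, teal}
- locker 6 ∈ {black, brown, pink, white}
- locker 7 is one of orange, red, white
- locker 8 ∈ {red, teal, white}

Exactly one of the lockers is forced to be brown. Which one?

locker 3

The 8 variables draw from only 8 values {black, blue, brown, orange, pink, red, teal, white}, so each is used; only locker 7 can be orange, hence locker 7 = orange.
The 7 still-open variables draw from only 7 values {black, blue, brown, pink, red, teal, white}, so each is used; only locker 8 can be red, hence locker 8 = red.
The 6 still-open variables draw from only 6 values {black, blue, brown, pink, teal, white}, so each is used; only locker 6 can be white, hence locker 6 = white.
The 5 still-open variables together cover exactly {black, blue, brown, pink, teal} — 5 values for 5 variables — and brown appears only in locker 3's list, so locker 3 = brown.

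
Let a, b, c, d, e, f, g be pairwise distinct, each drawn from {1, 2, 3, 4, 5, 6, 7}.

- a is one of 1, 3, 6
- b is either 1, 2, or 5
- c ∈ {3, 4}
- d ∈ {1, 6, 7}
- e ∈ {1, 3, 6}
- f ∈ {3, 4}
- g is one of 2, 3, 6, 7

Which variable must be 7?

The 7 variables together cover exactly {1, 2, 3, 4, 5, 6, 7} — 7 values for 7 variables — and 5 appears only in b's list, so b = 5.
Among the 6 still-open variables, 2 fits only g (and all 6 values in {1, 2, 3, 4, 6, 7} must be used), so g = 2.
The 5 still-open variables draw from only 5 values {1, 3, 4, 6, 7}, so each is used; only d can be 7, hence d = 7.

d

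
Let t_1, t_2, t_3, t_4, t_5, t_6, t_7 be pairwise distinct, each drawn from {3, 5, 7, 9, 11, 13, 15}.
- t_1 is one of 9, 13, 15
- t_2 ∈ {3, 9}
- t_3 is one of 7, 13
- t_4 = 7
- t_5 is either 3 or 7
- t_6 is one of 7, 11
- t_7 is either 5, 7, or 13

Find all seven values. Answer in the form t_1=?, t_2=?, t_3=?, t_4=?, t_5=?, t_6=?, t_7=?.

t_4 has just one choice, so t_4 = 7. So t_3, t_5, t_6, t_7 can't be 7.
t_5's domain is down to {3}, so t_5 = 3. Remove 3 from t_2.
t_6's domain is down to {11}, so t_6 = 11.
t_2's domain is down to {9}, so t_2 = 9. Eliminate 9 elsewhere: t_1.
t_3 must be 13 (only option left). Remove 13 from t_1, t_7.
t_7's domain is down to {5}, so t_7 = 5.
That leaves t_1 = 15.

t_1=15, t_2=9, t_3=13, t_4=7, t_5=3, t_6=11, t_7=5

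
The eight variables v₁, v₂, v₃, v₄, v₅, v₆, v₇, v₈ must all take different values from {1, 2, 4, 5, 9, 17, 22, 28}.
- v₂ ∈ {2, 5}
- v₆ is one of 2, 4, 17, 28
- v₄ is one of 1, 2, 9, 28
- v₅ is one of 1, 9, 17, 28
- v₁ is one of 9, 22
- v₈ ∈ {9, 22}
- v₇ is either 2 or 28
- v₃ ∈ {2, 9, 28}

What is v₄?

The 8 variables draw from only 8 values {1, 2, 4, 5, 9, 17, 22, 28}, so each is used; only v₆ can be 4, hence v₆ = 4.
Among the 7 still-open variables, 5 fits only v₂ (and all 7 values in {1, 2, 5, 9, 17, 22, 28} must be used), so v₂ = 5.
The 6 still-open variables together cover exactly {1, 2, 9, 17, 22, 28} — 6 values for 6 variables — and 17 appears only in v₅'s list, so v₅ = 17.
The 5 still-open variables draw from only 5 values {1, 2, 9, 22, 28}, so each is used; only v₄ can be 1, hence v₄ = 1.

1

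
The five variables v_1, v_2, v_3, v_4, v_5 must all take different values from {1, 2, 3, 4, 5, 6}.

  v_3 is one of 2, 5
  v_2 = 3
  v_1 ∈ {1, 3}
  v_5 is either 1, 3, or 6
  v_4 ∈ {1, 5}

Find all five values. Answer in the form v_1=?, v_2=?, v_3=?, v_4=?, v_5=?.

v_1=1, v_2=3, v_3=2, v_4=5, v_5=6

v_2 has just one choice, so v_2 = 3. So v_1, v_5 can't be 3.
v_1's domain is down to {1}, so v_1 = 1. Remove 1 from v_4, v_5.
v_4's domain is down to {5}, so v_4 = 5. Eliminate 5 elsewhere: v_3.
That leaves v_5 = 6.
v_3's domain is down to {2}, so v_3 = 2.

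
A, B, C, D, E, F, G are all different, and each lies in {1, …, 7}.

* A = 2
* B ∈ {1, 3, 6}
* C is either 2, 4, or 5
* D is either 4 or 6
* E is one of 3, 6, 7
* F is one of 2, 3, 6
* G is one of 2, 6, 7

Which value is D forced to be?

A has just one choice, so A = 2. Eliminate 2 elsewhere: C, F, G.
The 6 still-open variables together cover exactly {1, 3, 4, 5, 6, 7} — 6 values for 6 variables — and 1 appears only in B's list, so B = 1.
The 5 still-open variables draw from only 5 values {3, 4, 5, 6, 7}, so each is used; only C can be 5, hence C = 5.
Among the 4 still-open variables, 4 fits only D (and all 4 values in {3, 4, 6, 7} must be used), so D = 4.

4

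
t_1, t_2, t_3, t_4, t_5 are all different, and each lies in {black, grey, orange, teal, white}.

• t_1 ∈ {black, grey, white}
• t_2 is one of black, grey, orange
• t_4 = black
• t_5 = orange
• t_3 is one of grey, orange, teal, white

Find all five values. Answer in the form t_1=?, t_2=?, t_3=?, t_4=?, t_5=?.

t_4 must be black (only option left). Strike black from t_1, t_2.
t_5 has just one choice, so t_5 = orange. Eliminate orange elsewhere: t_2, t_3.
t_2 must be grey (only option left). Eliminate grey elsewhere: t_1, t_3.
That leaves t_1 = white. Strike white from t_3.
That leaves t_3 = teal.

t_1=white, t_2=grey, t_3=teal, t_4=black, t_5=orange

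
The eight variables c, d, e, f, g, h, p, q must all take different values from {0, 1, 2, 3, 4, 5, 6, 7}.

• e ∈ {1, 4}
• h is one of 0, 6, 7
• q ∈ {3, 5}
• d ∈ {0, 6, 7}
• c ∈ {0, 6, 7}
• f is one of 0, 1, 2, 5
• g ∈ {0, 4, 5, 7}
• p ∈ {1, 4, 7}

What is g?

The 8 variables draw from only 8 values {0, 1, 2, 3, 4, 5, 6, 7}, so each is used; only f can be 2, hence f = 2.
The 7 still-open variables draw from only 7 values {0, 1, 3, 4, 5, 6, 7}, so each is used; only q can be 3, hence q = 3.
Among the 6 still-open variables, 5 fits only g (and all 6 values in {0, 1, 4, 5, 6, 7} must be used), so g = 5.

5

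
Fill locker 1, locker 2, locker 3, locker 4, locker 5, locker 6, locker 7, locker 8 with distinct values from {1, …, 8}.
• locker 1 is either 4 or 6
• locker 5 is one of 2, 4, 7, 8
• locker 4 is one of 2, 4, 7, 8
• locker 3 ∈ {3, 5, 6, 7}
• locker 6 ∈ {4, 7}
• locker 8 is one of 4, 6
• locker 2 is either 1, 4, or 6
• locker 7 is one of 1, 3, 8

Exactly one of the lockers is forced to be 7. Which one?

locker 6

The 8 variables draw from only 8 values {1, 2, 3, 4, 5, 6, 7, 8}, so each is used; only locker 3 can be 5, hence locker 3 = 5.
The 7 still-open variables draw from only 7 values {1, 2, 3, 4, 6, 7, 8}, so each is used; only locker 7 can be 3, hence locker 7 = 3.
Among the 6 still-open variables, 1 fits only locker 2 (and all 6 values in {1, 2, 4, 6, 7, 8} must be used), so locker 2 = 1.
locker 1 and locker 8 share exactly the 2 values {4, 6}; by pigeonhole those values go to them, so strike 4, 6 from locker 4, locker 5, locker 6.
So 7 goes to locker 6.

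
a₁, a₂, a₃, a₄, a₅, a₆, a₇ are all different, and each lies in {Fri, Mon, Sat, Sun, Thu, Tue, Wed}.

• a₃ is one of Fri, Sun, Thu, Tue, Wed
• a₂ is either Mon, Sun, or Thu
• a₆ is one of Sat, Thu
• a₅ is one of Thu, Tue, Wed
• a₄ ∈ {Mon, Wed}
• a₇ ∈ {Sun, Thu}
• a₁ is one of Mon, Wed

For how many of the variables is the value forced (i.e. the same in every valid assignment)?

3

The 7 variables draw from only 7 values {Fri, Mon, Sat, Sun, Thu, Tue, Wed}, so each is used; only a₃ can be Fri, hence a₃ = Fri.
The 6 still-open variables together cover exactly {Mon, Sat, Sun, Thu, Tue, Wed} — 6 values for 6 variables — and Sat appears only in a₆'s list, so a₆ = Sat.
The 5 still-open variables together cover exactly {Mon, Sun, Thu, Tue, Wed} — 5 values for 5 variables — and Tue appears only in a₅'s list, so a₅ = Tue.
a₁ and a₄ between them cover only {Mon, Wed} — a naked pair. Remove those values from a₂.
Determined: a₃=Fri, a₅=Tue, a₆=Sat. The other variables each still have more than one consistent value. That makes 3.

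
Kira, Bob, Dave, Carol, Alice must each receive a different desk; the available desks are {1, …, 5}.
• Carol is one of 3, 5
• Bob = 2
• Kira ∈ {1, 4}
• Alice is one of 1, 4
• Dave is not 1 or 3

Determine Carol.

3

Bob has just one choice, so Bob = 2. Eliminate 2 elsewhere: Dave.
Among the 4 still-open variables, 3 fits only Carol (and all 4 values in {1, 3, 4, 5} must be used), so Carol = 3.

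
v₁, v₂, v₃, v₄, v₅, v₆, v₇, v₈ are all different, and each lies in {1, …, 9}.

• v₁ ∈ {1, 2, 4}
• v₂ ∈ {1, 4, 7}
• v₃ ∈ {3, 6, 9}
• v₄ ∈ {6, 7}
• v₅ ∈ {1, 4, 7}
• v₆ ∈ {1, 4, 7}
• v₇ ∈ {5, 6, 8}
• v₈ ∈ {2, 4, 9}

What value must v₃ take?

The 3 variables v₂, v₅, v₆ are confined to {1, 4, 7}, which locks those values in; drop them from v₁, v₄, v₈.
That leaves v₁ = 2. So v₈ can't be 2.
v₄ must be 6 (only option left). So v₃, v₇ can't be 6.
v₈'s domain is down to {9}, so v₈ = 9. Eliminate 9 elsewhere: v₃.
So v₃ = 3.

3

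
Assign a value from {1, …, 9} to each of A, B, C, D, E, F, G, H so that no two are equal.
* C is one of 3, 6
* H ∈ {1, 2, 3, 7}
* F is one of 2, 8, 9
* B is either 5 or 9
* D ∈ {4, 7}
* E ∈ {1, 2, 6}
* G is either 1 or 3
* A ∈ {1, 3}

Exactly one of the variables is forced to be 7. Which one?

H

A and G share exactly the 2 values {1, 3}; by pigeonhole those values go to them, so strike 1, 3 from C, E, H.
C has just one choice, so C = 6. So E can't be 6.
E's domain is down to {2}, so E = 2. So F, H can't be 2.
So 7 goes to H.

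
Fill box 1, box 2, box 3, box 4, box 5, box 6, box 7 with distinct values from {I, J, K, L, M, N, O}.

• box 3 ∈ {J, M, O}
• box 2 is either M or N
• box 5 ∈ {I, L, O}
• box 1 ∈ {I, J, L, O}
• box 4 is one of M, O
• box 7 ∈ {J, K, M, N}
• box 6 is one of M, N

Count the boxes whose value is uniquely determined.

3

Among the 7 variables, K fits only box 7 (and all 7 values in {I, J, K, L, M, N, O} must be used), so box 7 = K.
box 2 and box 6 share exactly the 2 values {M, N}; by pigeonhole those values go to them, so strike M, N from box 3, box 4.
box 4's domain is down to {O}, so box 4 = O. Remove O from box 1, box 3, box 5.
That leaves box 3 = J. Eliminate J elsewhere: box 1.
Determined: box 3=J, box 4=O, box 7=K. The other boxes each still have more than one consistent value. That makes 3.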